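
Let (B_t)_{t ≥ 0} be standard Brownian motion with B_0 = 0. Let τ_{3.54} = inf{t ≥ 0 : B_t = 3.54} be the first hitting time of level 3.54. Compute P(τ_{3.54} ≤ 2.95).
P(τ_{3.54} ≤ 2.95) = 2(1 − Φ(3.54/√2.95)) = 2(1 − Φ(2.0611)) ≈ 0.0393

By the reflection principle for standard BM, P(τ_b ≤ t) = 2 · P(B_t ≥ b). Since B_t ~ N(0, t), P(B_t ≥ 3.54) = 1 − Φ(3.54/√t) = 1 − Φ(3.54/√2.95) = 1 − Φ(2.0611) ≈ 0.01965. Doubling: P(τ_{3.54} ≤ 2.95) ≈ 2 · 0.01965 = 0.03930 ≈ 0.0393.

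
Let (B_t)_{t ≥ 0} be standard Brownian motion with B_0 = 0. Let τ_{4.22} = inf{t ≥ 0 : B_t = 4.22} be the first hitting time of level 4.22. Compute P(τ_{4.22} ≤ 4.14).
P(τ_{4.22} ≤ 4.14) = 2(1 − Φ(4.22/√4.14)) = 2(1 − Φ(2.0740)) ≈ 0.0381

By the reflection principle for standard BM, P(τ_b ≤ t) = 2 · P(B_t ≥ b). Since B_t ~ N(0, t), P(B_t ≥ 4.22) = 1 − Φ(4.22/√t) = 1 − Φ(4.22/√4.14) = 1 − Φ(2.0740) ≈ 0.01904. Doubling: P(τ_{4.22} ≤ 4.14) ≈ 2 · 0.01904 = 0.03808 ≈ 0.0381.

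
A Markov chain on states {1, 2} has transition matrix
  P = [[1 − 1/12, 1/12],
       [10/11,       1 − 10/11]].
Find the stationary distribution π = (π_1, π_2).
π_1 = 120/131, π_2 = 11/131

Solve πP = π with π_1 + π_2 = 1. From πP = π: π_1 · (1 − 1/12) + π_2 · 10/11 = π_1 ⇒ π_2 · 10/11 = π_1 · 1/12 ⇒ π_2/π_1 = (1/12)/(10/11) = 11/120. Together with π_1 + π_2 = 1:
  π_1 = (10/11)/(1/12 + 10/11) = (10/11)/(131/132) = 120/131,
  π_2 = (1/12)/(1/12 + 10/11) = (1/12)/(131/132) = 11/131.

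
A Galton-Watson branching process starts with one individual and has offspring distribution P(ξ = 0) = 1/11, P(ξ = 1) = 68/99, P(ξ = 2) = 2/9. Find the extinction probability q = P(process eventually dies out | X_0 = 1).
q = 9/22

The pgf is f(s) = 1/11 + 68/99·s + 2/9·s². The extinction probability q is the smallest fixed point of f in [0, 1]. Setting s = f(s):
  2/9·s² + (68/99 − 1)·s + 1/11 = 0
  2/9·s² − (1/11 + 2/9)·s + 1/11 = 0
which factors as (s − 1)·(2/9·s − 1/11) = 0, giving roots s = 1 and s = (1/11)/(2/9) = 9/22.
Mean offspring μ = 68/99 + 2·2/9 = 112/99 > 1 (supercritical), so q < 1. The extinction probability is the smaller root: q = (1/11)/(2/9) = 9/22.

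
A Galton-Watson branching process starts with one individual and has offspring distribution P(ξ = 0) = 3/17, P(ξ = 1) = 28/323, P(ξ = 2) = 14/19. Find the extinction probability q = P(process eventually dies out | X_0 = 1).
q = 57/238

The pgf is f(s) = 3/17 + 28/323·s + 14/19·s². The extinction probability q is the smallest fixed point of f in [0, 1]. Setting s = f(s):
  14/19·s² + (28/323 − 1)·s + 3/17 = 0
  14/19·s² − (3/17 + 14/19)·s + 3/17 = 0
which factors as (s − 1)·(14/19·s − 3/17) = 0, giving roots s = 1 and s = (3/17)/(14/19) = 57/238.
Mean offspring μ = 28/323 + 2·14/19 = 504/323 > 1 (supercritical), so q < 1. The extinction probability is the smaller root: q = (3/17)/(14/19) = 57/238.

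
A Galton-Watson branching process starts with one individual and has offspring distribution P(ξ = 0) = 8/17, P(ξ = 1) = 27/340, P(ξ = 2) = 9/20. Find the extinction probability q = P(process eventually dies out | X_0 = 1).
q = 1

Mean offspring μ = 0·8/17 + 1·27/340 + 2·9/20 = 333/340 ≤ 1. For μ ≤ 1 with offspring not concentrated at 1, the Galton-Watson process goes extinct almost surely, so q = 1.
(Algebraic check: The pgf is f(s) = 8/17 + 27/340·s + 9/20·s². The extinction probability q is the smallest fixed point of f in [0, 1]. Setting s = f(s):
  9/20·s² + (27/340 − 1)·s + 8/17 = 0
  9/20·s² − (8/17 + 9/20)·s + 8/17 = 0
which factors as (s − 1)·(9/20·s − 8/17) = 0, giving roots s = 1 and s = (8/17)/(9/20) = 160/153. Since 160/153 ≥ 1, the smallest root in [0, 1] is s = 1.)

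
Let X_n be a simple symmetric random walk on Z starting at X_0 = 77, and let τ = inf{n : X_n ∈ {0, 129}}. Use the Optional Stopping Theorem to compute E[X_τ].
E[X_τ] = 77

X_n is a martingale and τ is a bounded-mean stopping time (indeed τ is finite a.s. with bounded expectation since the walk is in a bounded region). By the OST, E[X_τ] = E[X_0] = 77. Equivalently: E[X_τ] = 129 · P(hit 129 first) + 0 · P(hit 0 first) = 129 · (77/129) = 77.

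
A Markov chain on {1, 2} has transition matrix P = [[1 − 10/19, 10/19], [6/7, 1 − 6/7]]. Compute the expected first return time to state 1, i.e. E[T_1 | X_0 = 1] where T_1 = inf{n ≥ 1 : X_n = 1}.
E[T_1 | X_0 = 1] = 1/π_1 = 92/57

For an irreducible recurrent Markov chain with stationary distribution π, E[T_i | X_0 = i] = 1/π_i (Kac's formula). Here π_1 = (6/7)/(10/19 + 6/7) = (6/7)/(184/133) = 57/92, so E[T_1 | X_0 = 1] = 1/π_1 = (10/19 + 6/7)/(6/7) = (184/133)/(6/7) = 92/57.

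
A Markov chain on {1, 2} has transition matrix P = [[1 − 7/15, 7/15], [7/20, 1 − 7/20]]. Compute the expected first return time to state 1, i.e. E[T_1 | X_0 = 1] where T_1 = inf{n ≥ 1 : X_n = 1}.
E[T_1 | X_0 = 1] = 1/π_1 = 7/3

For an irreducible recurrent Markov chain with stationary distribution π, E[T_i | X_0 = i] = 1/π_i (Kac's formula). Here π_1 = (7/20)/(7/15 + 7/20) = (7/20)/(49/60) = 3/7, so E[T_1 | X_0 = 1] = 1/π_1 = (7/15 + 7/20)/(7/20) = (49/60)/(7/20) = 7/3.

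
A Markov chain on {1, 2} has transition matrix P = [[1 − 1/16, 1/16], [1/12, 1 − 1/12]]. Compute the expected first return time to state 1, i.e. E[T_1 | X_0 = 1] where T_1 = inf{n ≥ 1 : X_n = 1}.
E[T_1 | X_0 = 1] = 1/π_1 = 7/4

For an irreducible recurrent Markov chain with stationary distribution π, E[T_i | X_0 = i] = 1/π_i (Kac's formula). Here π_1 = (1/12)/(1/16 + 1/12) = (1/12)/(7/48) = 4/7, so E[T_1 | X_0 = 1] = 1/π_1 = (1/16 + 1/12)/(1/12) = (7/48)/(1/12) = 7/4.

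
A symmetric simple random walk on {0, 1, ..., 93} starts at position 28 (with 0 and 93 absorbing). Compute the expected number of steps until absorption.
E[τ | X_0 = 28] = 1820

Let v_k = E[τ | X_0 = k]. Boundary: v_0 = v_93 = 0. Recurrence: v_k = 1 + (v_{k-1} + v_{k+1})/2 for 1 ≤ k ≤ 92. The particular solution to v_k − (v_{k-1} + v_{k+1})/2 = 1 is v_k = −k^2. Adding homogeneous solution A + B k and matching boundaries gives v_k = k (93 − k). Substituting k = 28: v_28 = 28 · 65 = 1820.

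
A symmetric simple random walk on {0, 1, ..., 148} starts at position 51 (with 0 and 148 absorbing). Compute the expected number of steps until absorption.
E[τ | X_0 = 51] = 4947

Let v_k = E[τ | X_0 = k]. Boundary: v_0 = v_148 = 0. Recurrence: v_k = 1 + (v_{k-1} + v_{k+1})/2 for 1 ≤ k ≤ 147. The particular solution to v_k − (v_{k-1} + v_{k+1})/2 = 1 is v_k = −k^2. Adding homogeneous solution A + B k and matching boundaries gives v_k = k (148 − k). Substituting k = 51: v_51 = 51 · 97 = 4947.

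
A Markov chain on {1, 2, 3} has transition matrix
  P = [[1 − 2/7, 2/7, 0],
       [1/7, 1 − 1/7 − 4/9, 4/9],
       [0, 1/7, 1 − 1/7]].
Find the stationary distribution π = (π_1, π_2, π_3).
π = (9/83, 18/83, 56/83)

This is a birth-death chain on three states, which satisfies detailed balance: π_1 · P_{12} = π_2 · P_{21} and π_2 · P_{23} = π_3 · P_{32}.
From π_1 · 2/7 = π_2 · 1/7: π_2/π_1 = (2/7)/(1/7) = 2.
From π_2 · 4/9 = π_3 · 1/7: π_3/π_2 = (4/9)/(1/7) = 28/9.
Take π_1 proportional to 1; then unnormalized π = (1, 2, 56/9). Normalize by dividing by the sum 83/9:
  π = (9/83, 18/83, 56/83).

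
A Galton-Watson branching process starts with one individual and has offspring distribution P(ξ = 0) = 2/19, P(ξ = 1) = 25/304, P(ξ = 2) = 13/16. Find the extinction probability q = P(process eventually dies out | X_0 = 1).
q = 32/247

The pgf is f(s) = 2/19 + 25/304·s + 13/16·s². The extinction probability q is the smallest fixed point of f in [0, 1]. Setting s = f(s):
  13/16·s² + (25/304 − 1)·s + 2/19 = 0
  13/16·s² − (2/19 + 13/16)·s + 2/19 = 0
which factors as (s − 1)·(13/16·s − 2/19) = 0, giving roots s = 1 and s = (2/19)/(13/16) = 32/247.
Mean offspring μ = 25/304 + 2·13/16 = 519/304 > 1 (supercritical), so q < 1. The extinction probability is the smaller root: q = (2/19)/(13/16) = 32/247.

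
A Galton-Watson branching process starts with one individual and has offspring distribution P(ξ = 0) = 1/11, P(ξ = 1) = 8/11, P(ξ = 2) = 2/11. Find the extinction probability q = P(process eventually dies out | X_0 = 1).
q = 1/2

The pgf is f(s) = 1/11 + 8/11·s + 2/11·s². The extinction probability q is the smallest fixed point of f in [0, 1]. Setting s = f(s):
  2/11·s² + (8/11 − 1)·s + 1/11 = 0
  2/11·s² − (1/11 + 2/11)·s + 1/11 = 0
which factors as (s − 1)·(2/11·s − 1/11) = 0, giving roots s = 1 and s = (1/11)/(2/11) = 1/2.
Mean offspring μ = 8/11 + 2·2/11 = 12/11 > 1 (supercritical), so q < 1. The extinction probability is the smaller root: q = (1/11)/(2/11) = 1/2.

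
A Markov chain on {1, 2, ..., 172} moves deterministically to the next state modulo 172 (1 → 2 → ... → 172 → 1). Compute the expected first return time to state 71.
E[T_71 | X_0 = 71] = 172

The chain cycles deterministically, so starting at state 71 it returns in exactly 172 steps. Equivalently, the stationary distribution is uniform π_j = 1/172 for every state j, so by Kac's formula E[T_71] = 1/π_71 = 172.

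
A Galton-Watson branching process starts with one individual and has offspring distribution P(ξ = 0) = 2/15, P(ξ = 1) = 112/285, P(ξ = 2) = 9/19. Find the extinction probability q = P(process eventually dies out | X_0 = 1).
q = 38/135

The pgf is f(s) = 2/15 + 112/285·s + 9/19·s². The extinction probability q is the smallest fixed point of f in [0, 1]. Setting s = f(s):
  9/19·s² + (112/285 − 1)·s + 2/15 = 0
  9/19·s² − (2/15 + 9/19)·s + 2/15 = 0
which factors as (s − 1)·(9/19·s − 2/15) = 0, giving roots s = 1 and s = (2/15)/(9/19) = 38/135.
Mean offspring μ = 112/285 + 2·9/19 = 382/285 > 1 (supercritical), so q < 1. The extinction probability is the smaller root: q = (2/15)/(9/19) = 38/135.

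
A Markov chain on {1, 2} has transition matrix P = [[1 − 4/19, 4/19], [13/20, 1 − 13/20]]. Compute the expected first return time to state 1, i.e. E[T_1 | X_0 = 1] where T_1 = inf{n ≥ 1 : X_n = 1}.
E[T_1 | X_0 = 1] = 1/π_1 = 327/247

For an irreducible recurrent Markov chain with stationary distribution π, E[T_i | X_0 = i] = 1/π_i (Kac's formula). Here π_1 = (13/20)/(4/19 + 13/20) = (13/20)/(327/380) = 247/327, so E[T_1 | X_0 = 1] = 1/π_1 = (4/19 + 13/20)/(13/20) = (327/380)/(13/20) = 327/247.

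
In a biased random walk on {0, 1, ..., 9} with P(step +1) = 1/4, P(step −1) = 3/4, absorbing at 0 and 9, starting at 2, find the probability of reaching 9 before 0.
P(hit 9 before 0) = (1 − (3)^2) / (1 − (3)^9) = 4/9841

Let u_k denote P(reach 9 before 0 | start at k). Boundary: u_0 = 0, u_9 = 1. Recurrence: u_k = 1/4·u_{k+1} + 3/4·u_{k-1} for 1 ≤ k ≤ 8. Try u_k = A + B·r^k with r = q/p = (3/4)/(1/4) = 3. Substitution satisfies the recurrence; boundary conditions give:
  u_k = (1 − r^k) / (1 − r^N) = (1 − (3)^2) / (1 − (3)^9) = 4/9841.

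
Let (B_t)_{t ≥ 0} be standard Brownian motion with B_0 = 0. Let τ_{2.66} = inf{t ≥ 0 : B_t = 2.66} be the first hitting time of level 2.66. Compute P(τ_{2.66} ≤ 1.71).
P(τ_{2.66} ≤ 1.71) = 2(1 − Φ(2.66/√1.71)) = 2(1 − Φ(2.0342)) ≈ 0.0419

By the reflection principle for standard BM, P(τ_b ≤ t) = 2 · P(B_t ≥ b). Since B_t ~ N(0, t), P(B_t ≥ 2.66) = 1 − Φ(2.66/√t) = 1 − Φ(2.66/√1.71) = 1 − Φ(2.0342) ≈ 0.02097. Doubling: P(τ_{2.66} ≤ 1.71) ≈ 2 · 0.02097 = 0.04194 ≈ 0.0419.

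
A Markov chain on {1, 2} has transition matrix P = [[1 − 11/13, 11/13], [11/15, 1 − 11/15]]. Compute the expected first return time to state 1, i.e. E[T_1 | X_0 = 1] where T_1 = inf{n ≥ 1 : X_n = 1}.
E[T_1 | X_0 = 1] = 1/π_1 = 28/13

For an irreducible recurrent Markov chain with stationary distribution π, E[T_i | X_0 = i] = 1/π_i (Kac's formula). Here π_1 = (11/15)/(11/13 + 11/15) = (11/15)/(308/195) = 13/28, so E[T_1 | X_0 = 1] = 1/π_1 = (11/13 + 11/15)/(11/15) = (308/195)/(11/15) = 28/13.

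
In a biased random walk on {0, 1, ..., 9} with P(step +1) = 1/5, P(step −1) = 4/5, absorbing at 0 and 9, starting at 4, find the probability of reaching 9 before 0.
P(hit 9 before 0) = (1 − (4)^4) / (1 − (4)^9) = 85/87381

Let u_k denote P(reach 9 before 0 | start at k). Boundary: u_0 = 0, u_9 = 1. Recurrence: u_k = 1/5·u_{k+1} + 4/5·u_{k-1} for 1 ≤ k ≤ 8. Try u_k = A + B·r^k with r = q/p = (4/5)/(1/5) = 4. Substitution satisfies the recurrence; boundary conditions give:
  u_k = (1 − r^k) / (1 − r^N) = (1 − (4)^4) / (1 − (4)^9) = 85/87381.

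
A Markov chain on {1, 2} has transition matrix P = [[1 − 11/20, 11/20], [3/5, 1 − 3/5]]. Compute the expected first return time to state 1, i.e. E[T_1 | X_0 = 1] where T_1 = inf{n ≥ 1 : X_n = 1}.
E[T_1 | X_0 = 1] = 1/π_1 = 23/12

For an irreducible recurrent Markov chain with stationary distribution π, E[T_i | X_0 = i] = 1/π_i (Kac's formula). Here π_1 = (3/5)/(11/20 + 3/5) = (3/5)/(23/20) = 12/23, so E[T_1 | X_0 = 1] = 1/π_1 = (11/20 + 3/5)/(3/5) = (23/20)/(3/5) = 23/12.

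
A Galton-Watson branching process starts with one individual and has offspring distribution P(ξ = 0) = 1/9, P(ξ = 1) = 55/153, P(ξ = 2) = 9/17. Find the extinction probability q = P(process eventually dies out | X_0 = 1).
q = 17/81

The pgf is f(s) = 1/9 + 55/153·s + 9/17·s². The extinction probability q is the smallest fixed point of f in [0, 1]. Setting s = f(s):
  9/17·s² + (55/153 − 1)·s + 1/9 = 0
  9/17·s² − (1/9 + 9/17)·s + 1/9 = 0
which factors as (s − 1)·(9/17·s − 1/9) = 0, giving roots s = 1 and s = (1/9)/(9/17) = 17/81.
Mean offspring μ = 55/153 + 2·9/17 = 217/153 > 1 (supercritical), so q < 1. The extinction probability is the smaller root: q = (1/9)/(9/17) = 17/81.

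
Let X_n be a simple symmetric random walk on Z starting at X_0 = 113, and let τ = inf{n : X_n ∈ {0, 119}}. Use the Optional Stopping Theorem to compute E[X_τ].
E[X_τ] = 113

X_n is a martingale and τ is a bounded-mean stopping time (indeed τ is finite a.s. with bounded expectation since the walk is in a bounded region). By the OST, E[X_τ] = E[X_0] = 113. Equivalently: E[X_τ] = 119 · P(hit 119 first) + 0 · P(hit 0 first) = 119 · (113/119) = 113.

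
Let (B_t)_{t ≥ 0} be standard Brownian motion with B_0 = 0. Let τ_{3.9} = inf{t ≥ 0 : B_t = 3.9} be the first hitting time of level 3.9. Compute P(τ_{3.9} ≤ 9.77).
P(τ_{3.9} ≤ 9.77) = 2(1 − Φ(3.9/√9.77)) = 2(1 − Φ(1.2477)) ≈ 0.2121

By the reflection principle for standard BM, P(τ_b ≤ t) = 2 · P(B_t ≥ b). Since B_t ~ N(0, t), P(B_t ≥ 3.9) = 1 − Φ(3.9/√t) = 1 − Φ(3.9/√9.77) = 1 − Φ(1.2477) ≈ 0.10607. Doubling: P(τ_{3.9} ≤ 9.77) ≈ 2 · 0.10607 = 0.21214 ≈ 0.2121.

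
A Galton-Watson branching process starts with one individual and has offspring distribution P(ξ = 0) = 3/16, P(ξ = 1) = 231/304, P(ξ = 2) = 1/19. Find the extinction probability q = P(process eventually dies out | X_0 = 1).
q = 1

Mean offspring μ = 0·3/16 + 1·231/304 + 2·1/19 = 263/304 ≤ 1. For μ ≤ 1 with offspring not concentrated at 1, the Galton-Watson process goes extinct almost surely, so q = 1.
(Algebraic check: The pgf is f(s) = 3/16 + 231/304·s + 1/19·s². The extinction probability q is the smallest fixed point of f in [0, 1]. Setting s = f(s):
  1/19·s² + (231/304 − 1)·s + 3/16 = 0
  1/19·s² − (3/16 + 1/19)·s + 3/16 = 0
which factors as (s − 1)·(1/19·s − 3/16) = 0, giving roots s = 1 and s = (3/16)/(1/19) = 57/16. Since 57/16 ≥ 1, the smallest root in [0, 1] is s = 1.)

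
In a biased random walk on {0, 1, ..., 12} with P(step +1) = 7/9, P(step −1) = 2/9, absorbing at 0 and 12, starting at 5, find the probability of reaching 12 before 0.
P(hit 12 before 0) = (1 − (2/7)^5) / (1 − (2/7)^12) = 2762986765/2768256621

Let u_k denote P(reach 12 before 0 | start at k). Boundary: u_0 = 0, u_12 = 1. Recurrence: u_k = 7/9·u_{k+1} + 2/9·u_{k-1} for 1 ≤ k ≤ 11. Try u_k = A + B·r^k with r = q/p = (2/9)/(7/9) = 2/7. Substitution satisfies the recurrence; boundary conditions give:
  u_k = (1 − r^k) / (1 − r^N) = (1 − (2/7)^5) / (1 − (2/7)^12) = 2762986765/2768256621.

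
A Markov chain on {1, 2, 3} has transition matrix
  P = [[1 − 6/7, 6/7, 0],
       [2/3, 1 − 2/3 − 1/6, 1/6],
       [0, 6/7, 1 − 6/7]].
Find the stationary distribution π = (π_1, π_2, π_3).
π = (28/71, 36/71, 7/71)

This is a birth-death chain on three states, which satisfies detailed balance: π_1 · P_{12} = π_2 · P_{21} and π_2 · P_{23} = π_3 · P_{32}.
From π_1 · 6/7 = π_2 · 2/3: π_2/π_1 = (6/7)/(2/3) = 9/7.
From π_2 · 1/6 = π_3 · 6/7: π_3/π_2 = (1/6)/(6/7) = 7/36.
Take π_1 proportional to 1; then unnormalized π = (1, 9/7, 1/4). Normalize by dividing by the sum 71/28:
  π = (28/71, 36/71, 7/71).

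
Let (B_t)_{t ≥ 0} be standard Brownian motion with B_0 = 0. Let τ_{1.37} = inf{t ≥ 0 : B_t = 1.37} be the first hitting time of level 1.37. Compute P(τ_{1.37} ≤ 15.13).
P(τ_{1.37} ≤ 15.13) = 2(1 − Φ(1.37/√15.13)) = 2(1 − Φ(0.3522)) ≈ 0.7247

By the reflection principle for standard BM, P(τ_b ≤ t) = 2 · P(B_t ≥ b). Since B_t ~ N(0, t), P(B_t ≥ 1.37) = 1 − Φ(1.37/√t) = 1 − Φ(1.37/√15.13) = 1 − Φ(0.3522) ≈ 0.36234. Doubling: P(τ_{1.37} ≤ 15.13) ≈ 2 · 0.36234 = 0.72468 ≈ 0.7247.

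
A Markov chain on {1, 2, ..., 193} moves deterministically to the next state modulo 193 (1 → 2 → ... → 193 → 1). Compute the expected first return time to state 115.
E[T_115 | X_0 = 115] = 193

The chain cycles deterministically, so starting at state 115 it returns in exactly 193 steps. Equivalently, the stationary distribution is uniform π_j = 1/193 for every state j, so by Kac's formula E[T_115] = 1/π_115 = 193.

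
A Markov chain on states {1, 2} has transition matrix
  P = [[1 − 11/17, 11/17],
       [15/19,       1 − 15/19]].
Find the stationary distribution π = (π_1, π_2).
π_1 = 255/464, π_2 = 209/464

Solve πP = π with π_1 + π_2 = 1. From πP = π: π_1 · (1 − 11/17) + π_2 · 15/19 = π_1 ⇒ π_2 · 15/19 = π_1 · 11/17 ⇒ π_2/π_1 = (11/17)/(15/19) = 209/255. Together with π_1 + π_2 = 1:
  π_1 = (15/19)/(11/17 + 15/19) = (15/19)/(464/323) = 255/464,
  π_2 = (11/17)/(11/17 + 15/19) = (11/17)/(464/323) = 209/464.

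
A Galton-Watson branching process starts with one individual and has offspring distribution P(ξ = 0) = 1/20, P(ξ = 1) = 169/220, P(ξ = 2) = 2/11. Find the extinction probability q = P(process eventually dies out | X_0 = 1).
q = 11/40

The pgf is f(s) = 1/20 + 169/220·s + 2/11·s². The extinction probability q is the smallest fixed point of f in [0, 1]. Setting s = f(s):
  2/11·s² + (169/220 − 1)·s + 1/20 = 0
  2/11·s² − (1/20 + 2/11)·s + 1/20 = 0
which factors as (s − 1)·(2/11·s − 1/20) = 0, giving roots s = 1 and s = (1/20)/(2/11) = 11/40.
Mean offspring μ = 169/220 + 2·2/11 = 249/220 > 1 (supercritical), so q < 1. The extinction probability is the smaller root: q = (1/20)/(2/11) = 11/40.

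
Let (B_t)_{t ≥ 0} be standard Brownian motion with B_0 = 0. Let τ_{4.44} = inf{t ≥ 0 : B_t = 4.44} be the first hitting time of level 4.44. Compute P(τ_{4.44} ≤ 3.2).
P(τ_{4.44} ≤ 3.2) = 2(1 − Φ(4.44/√3.2)) = 2(1 − Φ(2.4820)) ≈ 0.0131

By the reflection principle for standard BM, P(τ_b ≤ t) = 2 · P(B_t ≥ b). Since B_t ~ N(0, t), P(B_t ≥ 4.44) = 1 − Φ(4.44/√t) = 1 − Φ(4.44/√3.2) = 1 − Φ(2.4820) ≈ 0.00653. Doubling: P(τ_{4.44} ≤ 3.2) ≈ 2 · 0.00653 = 0.01306 ≈ 0.0131.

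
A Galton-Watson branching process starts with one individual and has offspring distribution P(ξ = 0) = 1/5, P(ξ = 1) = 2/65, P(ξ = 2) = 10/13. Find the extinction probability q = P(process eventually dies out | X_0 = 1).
q = 13/50

The pgf is f(s) = 1/5 + 2/65·s + 10/13·s². The extinction probability q is the smallest fixed point of f in [0, 1]. Setting s = f(s):
  10/13·s² + (2/65 − 1)·s + 1/5 = 0
  10/13·s² − (1/5 + 10/13)·s + 1/5 = 0
which factors as (s − 1)·(10/13·s − 1/5) = 0, giving roots s = 1 and s = (1/5)/(10/13) = 13/50.
Mean offspring μ = 2/65 + 2·10/13 = 102/65 > 1 (supercritical), so q < 1. The extinction probability is the smaller root: q = (1/5)/(10/13) = 13/50.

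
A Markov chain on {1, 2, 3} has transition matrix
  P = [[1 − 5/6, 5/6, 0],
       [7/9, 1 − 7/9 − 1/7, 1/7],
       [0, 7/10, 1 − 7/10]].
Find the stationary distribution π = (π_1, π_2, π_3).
π = (686/1571, 735/1571, 150/1571)

This is a birth-death chain on three states, which satisfies detailed balance: π_1 · P_{12} = π_2 · P_{21} and π_2 · P_{23} = π_3 · P_{32}.
From π_1 · 5/6 = π_2 · 7/9: π_2/π_1 = (5/6)/(7/9) = 15/14.
From π_2 · 1/7 = π_3 · 7/10: π_3/π_2 = (1/7)/(7/10) = 10/49.
Take π_1 proportional to 1; then unnormalized π = (1, 15/14, 75/343). Normalize by dividing by the sum 1571/686:
  π = (686/1571, 735/1571, 150/1571).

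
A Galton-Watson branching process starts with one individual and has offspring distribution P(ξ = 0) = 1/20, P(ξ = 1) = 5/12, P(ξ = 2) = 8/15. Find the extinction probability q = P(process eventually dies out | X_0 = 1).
q = 3/32

The pgf is f(s) = 1/20 + 5/12·s + 8/15·s². The extinction probability q is the smallest fixed point of f in [0, 1]. Setting s = f(s):
  8/15·s² + (5/12 − 1)·s + 1/20 = 0
  8/15·s² − (1/20 + 8/15)·s + 1/20 = 0
which factors as (s − 1)·(8/15·s − 1/20) = 0, giving roots s = 1 and s = (1/20)/(8/15) = 3/32.
Mean offspring μ = 5/12 + 2·8/15 = 89/60 > 1 (supercritical), so q < 1. The extinction probability is the smaller root: q = (1/20)/(8/15) = 3/32.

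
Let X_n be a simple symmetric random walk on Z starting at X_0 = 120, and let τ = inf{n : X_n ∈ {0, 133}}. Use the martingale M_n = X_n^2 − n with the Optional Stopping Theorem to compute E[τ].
E[τ] = 1560

M_n = X_n^2 − n is a martingale (since E[X_{n+1}^2 | F_n] = X_n^2 + 1). By OST (τ has finite mean in a bounded region), E[M_τ] = E[M_0] = X_0^2 − 0 = 120^2 = 14400. Also E[M_τ] = E[X_τ^2] − E[τ]. The walk exits at 0 or 133, with P(hit 133 first) = 120/133, so E[X_τ^2] = 133^2 · 120/133 + 0 = 15960. Thus E[τ] = E[X_τ^2] − E[M_τ] = 15960 − 14400 = 1560 = 120(133 − 120) = 1560.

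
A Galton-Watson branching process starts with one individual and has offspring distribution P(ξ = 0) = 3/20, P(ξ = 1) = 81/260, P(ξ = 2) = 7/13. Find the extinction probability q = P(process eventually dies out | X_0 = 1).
q = 39/140

The pgf is f(s) = 3/20 + 81/260·s + 7/13·s². The extinction probability q is the smallest fixed point of f in [0, 1]. Setting s = f(s):
  7/13·s² + (81/260 − 1)·s + 3/20 = 0
  7/13·s² − (3/20 + 7/13)·s + 3/20 = 0
which factors as (s − 1)·(7/13·s − 3/20) = 0, giving roots s = 1 and s = (3/20)/(7/13) = 39/140.
Mean offspring μ = 81/260 + 2·7/13 = 361/260 > 1 (supercritical), so q < 1. The extinction probability is the smaller root: q = (3/20)/(7/13) = 39/140.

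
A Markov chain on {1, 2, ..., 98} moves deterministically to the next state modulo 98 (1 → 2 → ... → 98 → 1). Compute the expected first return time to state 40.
E[T_40 | X_0 = 40] = 98

The chain cycles deterministically, so starting at state 40 it returns in exactly 98 steps. Equivalently, the stationary distribution is uniform π_j = 1/98 for every state j, so by Kac's formula E[T_40] = 1/π_40 = 98.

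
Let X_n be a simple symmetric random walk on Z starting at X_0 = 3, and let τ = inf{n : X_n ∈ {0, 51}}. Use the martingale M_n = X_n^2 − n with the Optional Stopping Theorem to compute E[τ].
E[τ] = 144

M_n = X_n^2 − n is a martingale (since E[X_{n+1}^2 | F_n] = X_n^2 + 1). By OST (τ has finite mean in a bounded region), E[M_τ] = E[M_0] = X_0^2 − 0 = 3^2 = 9. Also E[M_τ] = E[X_τ^2] − E[τ]. The walk exits at 0 or 51, with P(hit 51 first) = 3/51, so E[X_τ^2] = 51^2 · 3/51 + 0 = 153. Thus E[τ] = E[X_τ^2] − E[M_τ] = 153 − 9 = 144 = 3(51 − 3) = 144.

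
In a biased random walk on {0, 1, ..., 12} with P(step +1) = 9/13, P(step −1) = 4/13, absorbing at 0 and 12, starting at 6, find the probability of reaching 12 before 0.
P(hit 12 before 0) = (1 − (4/9)^6) / (1 − (4/9)^12) = 531441/535537

Let u_k denote P(reach 12 before 0 | start at k). Boundary: u_0 = 0, u_12 = 1. Recurrence: u_k = 9/13·u_{k+1} + 4/13·u_{k-1} for 1 ≤ k ≤ 11. Try u_k = A + B·r^k with r = q/p = (4/13)/(9/13) = 4/9. Substitution satisfies the recurrence; boundary conditions give:
  u_k = (1 − r^k) / (1 − r^N) = (1 − (4/9)^6) / (1 − (4/9)^12) = 531441/535537.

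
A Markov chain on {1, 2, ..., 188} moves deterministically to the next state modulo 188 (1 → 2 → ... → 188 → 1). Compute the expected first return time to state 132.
E[T_132 | X_0 = 132] = 188

The chain cycles deterministically, so starting at state 132 it returns in exactly 188 steps. Equivalently, the stationary distribution is uniform π_j = 1/188 for every state j, so by Kac's formula E[T_132] = 1/π_132 = 188.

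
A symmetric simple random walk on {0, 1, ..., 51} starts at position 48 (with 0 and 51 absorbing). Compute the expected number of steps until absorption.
E[τ | X_0 = 48] = 144

Let v_k = E[τ | X_0 = k]. Boundary: v_0 = v_51 = 0. Recurrence: v_k = 1 + (v_{k-1} + v_{k+1})/2 for 1 ≤ k ≤ 50. The particular solution to v_k − (v_{k-1} + v_{k+1})/2 = 1 is v_k = −k^2. Adding homogeneous solution A + B k and matching boundaries gives v_k = k (51 − k). Substituting k = 48: v_48 = 48 · 3 = 144.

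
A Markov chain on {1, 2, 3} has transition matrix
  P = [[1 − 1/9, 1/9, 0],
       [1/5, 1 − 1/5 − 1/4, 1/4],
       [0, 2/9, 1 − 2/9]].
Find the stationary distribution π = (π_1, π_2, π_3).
π = (72/157, 40/157, 45/157)

This is a birth-death chain on three states, which satisfies detailed balance: π_1 · P_{12} = π_2 · P_{21} and π_2 · P_{23} = π_3 · P_{32}.
From π_1 · 1/9 = π_2 · 1/5: π_2/π_1 = (1/9)/(1/5) = 5/9.
From π_2 · 1/4 = π_3 · 2/9: π_3/π_2 = (1/4)/(2/9) = 9/8.
Take π_1 proportional to 1; then unnormalized π = (1, 5/9, 5/8). Normalize by dividing by the sum 157/72:
  π = (72/157, 40/157, 45/157).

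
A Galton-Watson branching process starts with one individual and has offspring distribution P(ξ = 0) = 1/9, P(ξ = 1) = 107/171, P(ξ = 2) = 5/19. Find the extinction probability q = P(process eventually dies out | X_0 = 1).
q = 19/45

The pgf is f(s) = 1/9 + 107/171·s + 5/19·s². The extinction probability q is the smallest fixed point of f in [0, 1]. Setting s = f(s):
  5/19·s² + (107/171 − 1)·s + 1/9 = 0
  5/19·s² − (1/9 + 5/19)·s + 1/9 = 0
which factors as (s − 1)·(5/19·s − 1/9) = 0, giving roots s = 1 and s = (1/9)/(5/19) = 19/45.
Mean offspring μ = 107/171 + 2·5/19 = 197/171 > 1 (supercritical), so q < 1. The extinction probability is the smaller root: q = (1/9)/(5/19) = 19/45.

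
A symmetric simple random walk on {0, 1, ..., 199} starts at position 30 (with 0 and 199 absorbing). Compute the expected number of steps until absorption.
E[τ | X_0 = 30] = 5070

Let v_k = E[τ | X_0 = k]. Boundary: v_0 = v_199 = 0. Recurrence: v_k = 1 + (v_{k-1} + v_{k+1})/2 for 1 ≤ k ≤ 198. The particular solution to v_k − (v_{k-1} + v_{k+1})/2 = 1 is v_k = −k^2. Adding homogeneous solution A + B k and matching boundaries gives v_k = k (199 − k). Substituting k = 30: v_30 = 30 · 169 = 5070.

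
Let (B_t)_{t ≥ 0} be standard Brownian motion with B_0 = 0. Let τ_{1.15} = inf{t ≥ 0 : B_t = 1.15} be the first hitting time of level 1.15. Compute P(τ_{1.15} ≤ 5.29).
P(τ_{1.15} ≤ 5.29) = 2(1 − Φ(1.15/√5.29)) = 2(1 − Φ(0.5000)) ≈ 0.6171

By the reflection principle for standard BM, P(τ_b ≤ t) = 2 · P(B_t ≥ b). Since B_t ~ N(0, t), P(B_t ≥ 1.15) = 1 − Φ(1.15/√t) = 1 − Φ(1.15/√5.29) = 1 − Φ(0.5000) ≈ 0.30854. Doubling: P(τ_{1.15} ≤ 5.29) ≈ 2 · 0.30854 = 0.61708 ≈ 0.6171.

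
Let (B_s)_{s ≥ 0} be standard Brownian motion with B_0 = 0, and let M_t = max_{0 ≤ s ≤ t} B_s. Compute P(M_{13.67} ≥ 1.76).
P(M_{13.67} ≥ 1.76) = 2·P(B_{13.67} ≥ 1.76) = 2(1 − Φ(1.76/√13.67)) ≈ 0.6341

By the reflection principle for Brownian motion, P(M_t ≥ a) = 2 · P(B_t ≥ a) for a ≥ 0. Since B_t ~ N(0, t), P(B_t ≥ 1.76) = 1 − Φ(1.76/√t) = 1 − Φ(1.76/√13.67) = 1 − Φ(0.4760). So
  P(M_{13.67} ≥ 1.76) = 2(1 − Φ(0.4760)) ≈ 0.6341.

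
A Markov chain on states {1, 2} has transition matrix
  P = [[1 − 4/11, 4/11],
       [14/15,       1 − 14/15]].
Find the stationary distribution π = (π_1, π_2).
π_1 = 77/107, π_2 = 30/107

Solve πP = π with π_1 + π_2 = 1. From πP = π: π_1 · (1 − 4/11) + π_2 · 14/15 = π_1 ⇒ π_2 · 14/15 = π_1 · 4/11 ⇒ π_2/π_1 = (4/11)/(14/15) = 30/77. Together with π_1 + π_2 = 1:
  π_1 = (14/15)/(4/11 + 14/15) = (14/15)/(214/165) = 77/107,
  π_2 = (4/11)/(4/11 + 14/15) = (4/11)/(214/165) = 30/107.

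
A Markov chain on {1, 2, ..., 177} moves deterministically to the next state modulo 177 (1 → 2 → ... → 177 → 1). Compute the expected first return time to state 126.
E[T_126 | X_0 = 126] = 177

The chain cycles deterministically, so starting at state 126 it returns in exactly 177 steps. Equivalently, the stationary distribution is uniform π_j = 1/177 for every state j, so by Kac's formula E[T_126] = 1/π_126 = 177.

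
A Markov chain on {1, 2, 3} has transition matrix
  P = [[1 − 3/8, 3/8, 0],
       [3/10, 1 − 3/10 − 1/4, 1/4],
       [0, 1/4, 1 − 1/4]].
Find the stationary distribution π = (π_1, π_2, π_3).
π = (2/7, 5/14, 5/14)

This is a birth-death chain on three states, which satisfies detailed balance: π_1 · P_{12} = π_2 · P_{21} and π_2 · P_{23} = π_3 · P_{32}.
From π_1 · 3/8 = π_2 · 3/10: π_2/π_1 = (3/8)/(3/10) = 5/4.
From π_2 · 1/4 = π_3 · 1/4: π_3/π_2 = (1/4)/(1/4) = 1.
Take π_1 proportional to 1; then unnormalized π = (1, 5/4, 5/4). Normalize by dividing by the sum 7/2:
  π = (2/7, 5/14, 5/14).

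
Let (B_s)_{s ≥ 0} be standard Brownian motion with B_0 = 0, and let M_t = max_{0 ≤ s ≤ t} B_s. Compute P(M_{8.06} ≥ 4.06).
P(M_{8.06} ≥ 4.06) = 2·P(B_{8.06} ≥ 4.06) = 2(1 − Φ(4.06/√8.06)) ≈ 0.1527

By the reflection principle for Brownian motion, P(M_t ≥ a) = 2 · P(B_t ≥ a) for a ≥ 0. Since B_t ~ N(0, t), P(B_t ≥ 4.06) = 1 − Φ(4.06/√t) = 1 − Φ(4.06/√8.06) = 1 − Φ(1.4301). So
  P(M_{8.06} ≥ 4.06) = 2(1 − Φ(1.4301)) ≈ 0.1527.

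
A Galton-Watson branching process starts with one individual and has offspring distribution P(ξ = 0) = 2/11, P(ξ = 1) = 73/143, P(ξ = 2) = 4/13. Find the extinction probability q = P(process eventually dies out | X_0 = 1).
q = 13/22

The pgf is f(s) = 2/11 + 73/143·s + 4/13·s². The extinction probability q is the smallest fixed point of f in [0, 1]. Setting s = f(s):
  4/13·s² + (73/143 − 1)·s + 2/11 = 0
  4/13·s² − (2/11 + 4/13)·s + 2/11 = 0
which factors as (s − 1)·(4/13·s − 2/11) = 0, giving roots s = 1 and s = (2/11)/(4/13) = 13/22.
Mean offspring μ = 73/143 + 2·4/13 = 161/143 > 1 (supercritical), so q < 1. The extinction probability is the smaller root: q = (2/11)/(4/13) = 13/22.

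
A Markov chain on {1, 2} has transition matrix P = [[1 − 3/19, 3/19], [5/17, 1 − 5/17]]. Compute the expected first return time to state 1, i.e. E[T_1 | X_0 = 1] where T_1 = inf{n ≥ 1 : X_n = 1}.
E[T_1 | X_0 = 1] = 1/π_1 = 146/95

For an irreducible recurrent Markov chain with stationary distribution π, E[T_i | X_0 = i] = 1/π_i (Kac's formula). Here π_1 = (5/17)/(3/19 + 5/17) = (5/17)/(146/323) = 95/146, so E[T_1 | X_0 = 1] = 1/π_1 = (3/19 + 5/17)/(5/17) = (146/323)/(5/17) = 146/95.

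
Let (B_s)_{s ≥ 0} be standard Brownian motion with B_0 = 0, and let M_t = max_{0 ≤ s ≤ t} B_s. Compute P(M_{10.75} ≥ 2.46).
P(M_{10.75} ≥ 2.46) = 2·P(B_{10.75} ≥ 2.46) = 2(1 − Φ(2.46/√10.75)) ≈ 0.4531

By the reflection principle for Brownian motion, P(M_t ≥ a) = 2 · P(B_t ≥ a) for a ≥ 0. Since B_t ~ N(0, t), P(B_t ≥ 2.46) = 1 − Φ(2.46/√t) = 1 − Φ(2.46/√10.75) = 1 − Φ(0.7503). So
  P(M_{10.75} ≥ 2.46) = 2(1 − Φ(0.7503)) ≈ 0.4531.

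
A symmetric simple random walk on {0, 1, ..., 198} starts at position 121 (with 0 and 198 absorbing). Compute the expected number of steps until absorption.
E[τ | X_0 = 121] = 9317

Let v_k = E[τ | X_0 = k]. Boundary: v_0 = v_198 = 0. Recurrence: v_k = 1 + (v_{k-1} + v_{k+1})/2 for 1 ≤ k ≤ 197. The particular solution to v_k − (v_{k-1} + v_{k+1})/2 = 1 is v_k = −k^2. Adding homogeneous solution A + B k and matching boundaries gives v_k = k (198 − k). Substituting k = 121: v_121 = 121 · 77 = 9317.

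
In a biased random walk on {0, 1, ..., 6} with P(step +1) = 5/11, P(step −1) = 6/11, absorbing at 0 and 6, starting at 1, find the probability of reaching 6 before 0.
P(hit 6 before 0) = (1 − (6/5)^1) / (1 − (6/5)^6) = 3125/31031

Let u_k denote P(reach 6 before 0 | start at k). Boundary: u_0 = 0, u_6 = 1. Recurrence: u_k = 5/11·u_{k+1} + 6/11·u_{k-1} for 1 ≤ k ≤ 5. Try u_k = A + B·r^k with r = q/p = (6/11)/(5/11) = 6/5. Substitution satisfies the recurrence; boundary conditions give:
  u_k = (1 − r^k) / (1 − r^N) = (1 − (6/5)^1) / (1 − (6/5)^6) = 3125/31031.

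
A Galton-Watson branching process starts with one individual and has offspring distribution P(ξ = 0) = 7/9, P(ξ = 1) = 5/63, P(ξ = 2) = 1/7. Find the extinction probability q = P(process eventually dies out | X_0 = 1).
q = 1

Mean offspring μ = 0·7/9 + 1·5/63 + 2·1/7 = 23/63 ≤ 1. For μ ≤ 1 with offspring not concentrated at 1, the Galton-Watson process goes extinct almost surely, so q = 1.
(Algebraic check: The pgf is f(s) = 7/9 + 5/63·s + 1/7·s². The extinction probability q is the smallest fixed point of f in [0, 1]. Setting s = f(s):
  1/7·s² + (5/63 − 1)·s + 7/9 = 0
  1/7·s² − (7/9 + 1/7)·s + 7/9 = 0
which factors as (s − 1)·(1/7·s − 7/9) = 0, giving roots s = 1 and s = (7/9)/(1/7) = 49/9. Since 49/9 ≥ 1, the smallest root in [0, 1] is s = 1.)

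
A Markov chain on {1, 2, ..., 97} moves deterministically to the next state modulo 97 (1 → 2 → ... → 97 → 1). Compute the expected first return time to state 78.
E[T_78 | X_0 = 78] = 97

The chain cycles deterministically, so starting at state 78 it returns in exactly 97 steps. Equivalently, the stationary distribution is uniform π_j = 1/97 for every state j, so by Kac's formula E[T_78] = 1/π_78 = 97.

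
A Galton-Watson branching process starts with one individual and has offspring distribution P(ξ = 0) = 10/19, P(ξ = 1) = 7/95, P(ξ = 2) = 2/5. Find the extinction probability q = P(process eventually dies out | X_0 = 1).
q = 1

Mean offspring μ = 0·10/19 + 1·7/95 + 2·2/5 = 83/95 ≤ 1. For μ ≤ 1 with offspring not concentrated at 1, the Galton-Watson process goes extinct almost surely, so q = 1.
(Algebraic check: The pgf is f(s) = 10/19 + 7/95·s + 2/5·s². The extinction probability q is the smallest fixed point of f in [0, 1]. Setting s = f(s):
  2/5·s² + (7/95 − 1)·s + 10/19 = 0
  2/5·s² − (10/19 + 2/5)·s + 10/19 = 0
which factors as (s − 1)·(2/5·s − 10/19) = 0, giving roots s = 1 and s = (10/19)/(2/5) = 25/19. Since 25/19 ≥ 1, the smallest root in [0, 1] is s = 1.)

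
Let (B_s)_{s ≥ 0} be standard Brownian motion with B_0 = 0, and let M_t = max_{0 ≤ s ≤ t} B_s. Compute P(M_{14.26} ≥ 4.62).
P(M_{14.26} ≥ 4.62) = 2·P(B_{14.26} ≥ 4.62) = 2(1 − Φ(4.62/√14.26)) ≈ 0.2212

By the reflection principle for Brownian motion, P(M_t ≥ a) = 2 · P(B_t ≥ a) for a ≥ 0. Since B_t ~ N(0, t), P(B_t ≥ 4.62) = 1 − Φ(4.62/√t) = 1 − Φ(4.62/√14.26) = 1 − Φ(1.2234). So
  P(M_{14.26} ≥ 4.62) = 2(1 − Φ(1.2234)) ≈ 0.2212.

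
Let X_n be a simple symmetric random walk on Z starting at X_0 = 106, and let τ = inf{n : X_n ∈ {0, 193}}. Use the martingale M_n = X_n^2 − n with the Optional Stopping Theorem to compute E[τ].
E[τ] = 9222

M_n = X_n^2 − n is a martingale (since E[X_{n+1}^2 | F_n] = X_n^2 + 1). By OST (τ has finite mean in a bounded region), E[M_τ] = E[M_0] = X_0^2 − 0 = 106^2 = 11236. Also E[M_τ] = E[X_τ^2] − E[τ]. The walk exits at 0 or 193, with P(hit 193 first) = 106/193, so E[X_τ^2] = 193^2 · 106/193 + 0 = 20458. Thus E[τ] = E[X_τ^2] − E[M_τ] = 20458 − 11236 = 9222 = 106(193 − 106) = 9222.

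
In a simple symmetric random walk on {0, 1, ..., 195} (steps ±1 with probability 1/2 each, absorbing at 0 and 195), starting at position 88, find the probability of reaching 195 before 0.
P(hit 195 before 0) = 88/195

Let u_k = P(hit 195 before 0 | start at k). Then u_0 = 0, u_195 = 1, and u_k = u_{k-1}/2 + u_{k+1}/2 for 1 ≤ k ≤ 194. This harmonic recurrence is solved by u_k = k/195, giving u_88 = 88/195.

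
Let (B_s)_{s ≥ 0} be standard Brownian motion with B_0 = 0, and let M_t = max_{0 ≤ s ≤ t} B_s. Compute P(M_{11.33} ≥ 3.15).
P(M_{11.33} ≥ 3.15) = 2·P(B_{11.33} ≥ 3.15) = 2(1 − Φ(3.15/√11.33)) ≈ 0.3494

By the reflection principle for Brownian motion, P(M_t ≥ a) = 2 · P(B_t ≥ a) for a ≥ 0. Since B_t ~ N(0, t), P(B_t ≥ 3.15) = 1 − Φ(3.15/√t) = 1 − Φ(3.15/√11.33) = 1 − Φ(0.9358). So
  P(M_{11.33} ≥ 3.15) = 2(1 − Φ(0.9358)) ≈ 0.3494.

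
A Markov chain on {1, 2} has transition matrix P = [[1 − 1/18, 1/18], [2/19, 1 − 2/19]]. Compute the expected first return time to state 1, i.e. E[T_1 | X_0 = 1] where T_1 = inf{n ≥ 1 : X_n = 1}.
E[T_1 | X_0 = 1] = 1/π_1 = 55/36

For an irreducible recurrent Markov chain with stationary distribution π, E[T_i | X_0 = i] = 1/π_i (Kac's formula). Here π_1 = (2/19)/(1/18 + 2/19) = (2/19)/(55/342) = 36/55, so E[T_1 | X_0 = 1] = 1/π_1 = (1/18 + 2/19)/(2/19) = (55/342)/(2/19) = 55/36.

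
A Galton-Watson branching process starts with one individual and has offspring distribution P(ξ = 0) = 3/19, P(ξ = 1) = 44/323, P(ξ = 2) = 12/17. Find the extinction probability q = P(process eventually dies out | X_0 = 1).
q = 17/76

The pgf is f(s) = 3/19 + 44/323·s + 12/17·s². The extinction probability q is the smallest fixed point of f in [0, 1]. Setting s = f(s):
  12/17·s² + (44/323 − 1)·s + 3/19 = 0
  12/17·s² − (3/19 + 12/17)·s + 3/19 = 0
which factors as (s − 1)·(12/17·s − 3/19) = 0, giving roots s = 1 and s = (3/19)/(12/17) = 17/76.
Mean offspring μ = 44/323 + 2·12/17 = 500/323 > 1 (supercritical), so q < 1. The extinction probability is the smaller root: q = (3/19)/(12/17) = 17/76.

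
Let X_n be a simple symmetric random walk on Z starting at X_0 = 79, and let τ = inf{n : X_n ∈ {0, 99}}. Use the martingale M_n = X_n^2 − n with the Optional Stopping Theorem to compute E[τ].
E[τ] = 1580

M_n = X_n^2 − n is a martingale (since E[X_{n+1}^2 | F_n] = X_n^2 + 1). By OST (τ has finite mean in a bounded region), E[M_τ] = E[M_0] = X_0^2 − 0 = 79^2 = 6241. Also E[M_τ] = E[X_τ^2] − E[τ]. The walk exits at 0 or 99, with P(hit 99 first) = 79/99, so E[X_τ^2] = 99^2 · 79/99 + 0 = 7821. Thus E[τ] = E[X_τ^2] − E[M_τ] = 7821 − 6241 = 1580 = 79(99 − 79) = 1580.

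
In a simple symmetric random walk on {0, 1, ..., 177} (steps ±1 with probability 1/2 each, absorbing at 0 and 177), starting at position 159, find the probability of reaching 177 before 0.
P(hit 177 before 0) = 159/177 = 53/59

Let u_k = P(hit 177 before 0 | start at k). Then u_0 = 0, u_177 = 1, and u_k = u_{k-1}/2 + u_{k+1}/2 for 1 ≤ k ≤ 176. This harmonic recurrence is solved by u_k = k/177, giving u_159 = 159/177 = 53/59.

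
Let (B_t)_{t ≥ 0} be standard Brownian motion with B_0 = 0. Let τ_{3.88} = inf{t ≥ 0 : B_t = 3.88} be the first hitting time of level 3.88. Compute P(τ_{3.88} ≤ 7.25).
P(τ_{3.88} ≤ 7.25) = 2(1 − Φ(3.88/√7.25)) = 2(1 − Φ(1.4410)) ≈ 0.1496

By the reflection principle for standard BM, P(τ_b ≤ t) = 2 · P(B_t ≥ b). Since B_t ~ N(0, t), P(B_t ≥ 3.88) = 1 − Φ(3.88/√t) = 1 − Φ(3.88/√7.25) = 1 − Φ(1.4410) ≈ 0.07479. Doubling: P(τ_{3.88} ≤ 7.25) ≈ 2 · 0.07479 = 0.14958 ≈ 0.1496.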